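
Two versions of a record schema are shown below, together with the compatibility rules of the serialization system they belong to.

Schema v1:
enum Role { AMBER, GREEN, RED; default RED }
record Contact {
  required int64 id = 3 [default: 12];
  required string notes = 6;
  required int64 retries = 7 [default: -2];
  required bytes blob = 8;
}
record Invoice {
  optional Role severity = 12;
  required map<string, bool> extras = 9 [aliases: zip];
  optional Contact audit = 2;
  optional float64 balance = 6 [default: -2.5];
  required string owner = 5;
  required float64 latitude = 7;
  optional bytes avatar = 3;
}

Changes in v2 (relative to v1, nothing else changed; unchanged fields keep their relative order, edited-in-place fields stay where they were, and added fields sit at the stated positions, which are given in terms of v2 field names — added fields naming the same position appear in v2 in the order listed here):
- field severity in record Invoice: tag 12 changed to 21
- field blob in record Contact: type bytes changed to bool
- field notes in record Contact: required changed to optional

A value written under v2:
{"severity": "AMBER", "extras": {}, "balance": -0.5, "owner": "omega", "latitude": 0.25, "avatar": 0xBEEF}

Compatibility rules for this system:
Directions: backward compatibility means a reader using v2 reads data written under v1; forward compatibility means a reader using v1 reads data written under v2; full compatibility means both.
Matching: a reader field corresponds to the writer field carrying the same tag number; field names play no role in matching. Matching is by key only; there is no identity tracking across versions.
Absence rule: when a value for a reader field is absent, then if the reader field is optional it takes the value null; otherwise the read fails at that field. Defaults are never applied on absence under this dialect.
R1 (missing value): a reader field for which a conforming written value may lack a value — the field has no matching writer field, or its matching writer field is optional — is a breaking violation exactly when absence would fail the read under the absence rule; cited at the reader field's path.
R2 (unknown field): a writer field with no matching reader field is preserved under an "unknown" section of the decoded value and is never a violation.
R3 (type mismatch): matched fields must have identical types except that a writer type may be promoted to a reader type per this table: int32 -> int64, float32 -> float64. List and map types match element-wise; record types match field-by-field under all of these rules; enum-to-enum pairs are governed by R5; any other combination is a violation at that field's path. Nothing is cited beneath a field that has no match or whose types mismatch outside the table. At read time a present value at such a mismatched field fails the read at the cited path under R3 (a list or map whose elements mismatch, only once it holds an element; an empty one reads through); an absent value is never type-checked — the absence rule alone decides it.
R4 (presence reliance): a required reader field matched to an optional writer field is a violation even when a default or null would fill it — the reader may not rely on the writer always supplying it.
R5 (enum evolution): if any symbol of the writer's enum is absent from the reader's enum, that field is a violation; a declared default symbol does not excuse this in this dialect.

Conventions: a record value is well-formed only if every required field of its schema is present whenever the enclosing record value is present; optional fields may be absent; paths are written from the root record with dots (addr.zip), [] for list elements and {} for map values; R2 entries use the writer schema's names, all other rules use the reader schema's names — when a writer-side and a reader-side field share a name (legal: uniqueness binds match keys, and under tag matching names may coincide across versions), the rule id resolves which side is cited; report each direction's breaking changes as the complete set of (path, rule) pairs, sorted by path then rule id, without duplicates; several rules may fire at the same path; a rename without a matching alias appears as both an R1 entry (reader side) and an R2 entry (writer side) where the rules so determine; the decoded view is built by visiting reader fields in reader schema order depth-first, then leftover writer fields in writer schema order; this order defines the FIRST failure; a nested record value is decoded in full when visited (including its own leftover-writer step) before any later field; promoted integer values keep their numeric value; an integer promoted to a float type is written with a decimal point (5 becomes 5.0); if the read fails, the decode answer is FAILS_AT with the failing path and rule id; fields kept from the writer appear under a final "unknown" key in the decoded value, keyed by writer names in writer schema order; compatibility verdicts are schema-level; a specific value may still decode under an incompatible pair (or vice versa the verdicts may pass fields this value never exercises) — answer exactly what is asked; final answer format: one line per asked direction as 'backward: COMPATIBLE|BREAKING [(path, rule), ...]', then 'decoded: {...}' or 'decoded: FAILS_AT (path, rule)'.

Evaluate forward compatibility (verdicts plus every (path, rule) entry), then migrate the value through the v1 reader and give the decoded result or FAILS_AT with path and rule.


forward: BREAKING [(audit.blob, R3), (audit.notes, R1), (audit.notes, R4)]; decoded: {"severity": null, "extras": {}, "audit": null, "balance": -0.5, "owner": "omega", "latitude": 0.25, "avatar": 0xBEEF, "unknown": {"severity": "AMBER"}}

the writer's type comes first in each Invoice pair
forward analysis of Invoice with v1 as reader and v2 as writer:
  severity: no writer-side match
  writer required, map<string, bool> -> map<string, bool>: reader extras maps from writer extras
  writer optional, Contact -> Contact: reader audit maps from writer audit
  writer optional, float64 -> float64: reader balance maps from writer balance
  writer required, string -> string: reader owner maps from writer owner
  writer required, float64 -> float64: reader latitude maps from writer latitude
  writer optional, bytes -> bytes: reader avatar maps from writer avatar
  severity (writer side), unknown to reader
  writer required, int64 -> int64: reader audit.id maps from writer audit.id
  writer optional, string -> string: reader audit.notes maps from writer audit.notes
  writer required, int64 -> int64: reader audit.retries maps from writer audit.retries
  writer required, bool -> bytes: reader audit.blob maps from writer audit.blob
  breaking: (audit.blob, R3)
  breaking: (audit.notes, R1)
  breaking: (audit.notes, R4)
  forward on Invoice therefore BREAKING (3)
decode walk for Invoice under reader schema v1:
  severity := null (missing; optional => null)
  extras := {}
  audit := null (missing; optional => null)
  balance := -0.5
  owner := "omega"
  latitude := 0.25
  avatar := 0xBEEF
  writer severity: kept under "unknown"
  => decoded: {"severity": null, "extras": {}, "audit": null, "balance": -0.5, "owner": "omega", "latitude": 0.25, "avatar": 0xBEEF, "unknown": {"severity": "AMBER"}}


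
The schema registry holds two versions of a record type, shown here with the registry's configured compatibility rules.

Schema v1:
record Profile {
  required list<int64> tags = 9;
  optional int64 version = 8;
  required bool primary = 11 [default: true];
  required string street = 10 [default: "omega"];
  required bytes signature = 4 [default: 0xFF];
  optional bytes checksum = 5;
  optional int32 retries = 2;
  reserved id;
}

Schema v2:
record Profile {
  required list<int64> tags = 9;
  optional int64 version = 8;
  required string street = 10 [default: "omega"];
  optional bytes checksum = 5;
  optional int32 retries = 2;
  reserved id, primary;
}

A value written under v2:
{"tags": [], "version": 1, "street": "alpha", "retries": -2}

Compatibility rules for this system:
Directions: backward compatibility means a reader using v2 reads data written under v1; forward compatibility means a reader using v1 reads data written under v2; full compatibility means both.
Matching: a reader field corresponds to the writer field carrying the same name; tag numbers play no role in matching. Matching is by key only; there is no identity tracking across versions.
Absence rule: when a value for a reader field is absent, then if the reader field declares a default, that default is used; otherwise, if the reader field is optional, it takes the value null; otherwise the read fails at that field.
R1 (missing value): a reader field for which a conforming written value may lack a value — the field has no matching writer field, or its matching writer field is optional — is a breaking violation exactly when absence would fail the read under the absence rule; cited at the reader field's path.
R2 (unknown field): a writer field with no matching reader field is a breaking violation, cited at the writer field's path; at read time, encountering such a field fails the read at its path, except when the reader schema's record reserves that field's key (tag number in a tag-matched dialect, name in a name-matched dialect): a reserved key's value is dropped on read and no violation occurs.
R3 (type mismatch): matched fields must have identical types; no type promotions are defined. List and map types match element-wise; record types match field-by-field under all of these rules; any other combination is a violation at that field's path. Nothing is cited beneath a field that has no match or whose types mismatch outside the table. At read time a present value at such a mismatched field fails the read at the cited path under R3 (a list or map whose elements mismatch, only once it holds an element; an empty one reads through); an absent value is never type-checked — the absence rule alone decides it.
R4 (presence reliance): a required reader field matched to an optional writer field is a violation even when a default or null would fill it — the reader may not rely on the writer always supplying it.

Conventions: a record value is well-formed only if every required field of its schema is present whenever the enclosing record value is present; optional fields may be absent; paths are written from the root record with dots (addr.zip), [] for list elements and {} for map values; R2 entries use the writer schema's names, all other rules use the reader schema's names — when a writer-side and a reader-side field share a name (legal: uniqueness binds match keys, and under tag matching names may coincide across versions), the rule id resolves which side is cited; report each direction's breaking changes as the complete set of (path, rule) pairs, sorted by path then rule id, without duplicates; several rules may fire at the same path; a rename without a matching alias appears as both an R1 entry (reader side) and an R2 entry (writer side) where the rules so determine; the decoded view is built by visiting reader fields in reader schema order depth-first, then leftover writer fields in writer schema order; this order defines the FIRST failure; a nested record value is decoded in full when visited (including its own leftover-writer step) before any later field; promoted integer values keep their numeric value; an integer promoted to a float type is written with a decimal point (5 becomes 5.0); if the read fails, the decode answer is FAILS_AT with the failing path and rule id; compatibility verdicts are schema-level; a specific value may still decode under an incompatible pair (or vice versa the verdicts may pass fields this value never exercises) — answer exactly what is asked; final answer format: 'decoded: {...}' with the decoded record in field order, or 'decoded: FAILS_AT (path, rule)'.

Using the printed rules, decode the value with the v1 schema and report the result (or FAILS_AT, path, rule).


arrows below run writer -> reader for Profile
decode walk for Profile under reader schema v1:
  tags := []
  version := 1
  primary := true (absent -> default)
  street := "alpha"
  signature := 0xFF (absent -> default)
  checksum := null (absent, optional -> null)
  retries := -2
  => decoded: {"tags": [], "version": 1, "primary": true, "street": "alpha", "signature": 0xFF, "checksum": null, "retries": -2}
diffs on Profile not affecting the asked answer:
  removed field signature from record Profile -> a verdict-level change on Profile — the shown value reads the same
  removed field primary from record Profile (its key "primary" joins the reserved list) -> inert under this dialect — no rule fires on Profile and the result does not move

decoded: {"tags": [], "version": 1, "primary": true, "street": "alpha", "signature": 0xFF, "checksum": null, "retries": -2}


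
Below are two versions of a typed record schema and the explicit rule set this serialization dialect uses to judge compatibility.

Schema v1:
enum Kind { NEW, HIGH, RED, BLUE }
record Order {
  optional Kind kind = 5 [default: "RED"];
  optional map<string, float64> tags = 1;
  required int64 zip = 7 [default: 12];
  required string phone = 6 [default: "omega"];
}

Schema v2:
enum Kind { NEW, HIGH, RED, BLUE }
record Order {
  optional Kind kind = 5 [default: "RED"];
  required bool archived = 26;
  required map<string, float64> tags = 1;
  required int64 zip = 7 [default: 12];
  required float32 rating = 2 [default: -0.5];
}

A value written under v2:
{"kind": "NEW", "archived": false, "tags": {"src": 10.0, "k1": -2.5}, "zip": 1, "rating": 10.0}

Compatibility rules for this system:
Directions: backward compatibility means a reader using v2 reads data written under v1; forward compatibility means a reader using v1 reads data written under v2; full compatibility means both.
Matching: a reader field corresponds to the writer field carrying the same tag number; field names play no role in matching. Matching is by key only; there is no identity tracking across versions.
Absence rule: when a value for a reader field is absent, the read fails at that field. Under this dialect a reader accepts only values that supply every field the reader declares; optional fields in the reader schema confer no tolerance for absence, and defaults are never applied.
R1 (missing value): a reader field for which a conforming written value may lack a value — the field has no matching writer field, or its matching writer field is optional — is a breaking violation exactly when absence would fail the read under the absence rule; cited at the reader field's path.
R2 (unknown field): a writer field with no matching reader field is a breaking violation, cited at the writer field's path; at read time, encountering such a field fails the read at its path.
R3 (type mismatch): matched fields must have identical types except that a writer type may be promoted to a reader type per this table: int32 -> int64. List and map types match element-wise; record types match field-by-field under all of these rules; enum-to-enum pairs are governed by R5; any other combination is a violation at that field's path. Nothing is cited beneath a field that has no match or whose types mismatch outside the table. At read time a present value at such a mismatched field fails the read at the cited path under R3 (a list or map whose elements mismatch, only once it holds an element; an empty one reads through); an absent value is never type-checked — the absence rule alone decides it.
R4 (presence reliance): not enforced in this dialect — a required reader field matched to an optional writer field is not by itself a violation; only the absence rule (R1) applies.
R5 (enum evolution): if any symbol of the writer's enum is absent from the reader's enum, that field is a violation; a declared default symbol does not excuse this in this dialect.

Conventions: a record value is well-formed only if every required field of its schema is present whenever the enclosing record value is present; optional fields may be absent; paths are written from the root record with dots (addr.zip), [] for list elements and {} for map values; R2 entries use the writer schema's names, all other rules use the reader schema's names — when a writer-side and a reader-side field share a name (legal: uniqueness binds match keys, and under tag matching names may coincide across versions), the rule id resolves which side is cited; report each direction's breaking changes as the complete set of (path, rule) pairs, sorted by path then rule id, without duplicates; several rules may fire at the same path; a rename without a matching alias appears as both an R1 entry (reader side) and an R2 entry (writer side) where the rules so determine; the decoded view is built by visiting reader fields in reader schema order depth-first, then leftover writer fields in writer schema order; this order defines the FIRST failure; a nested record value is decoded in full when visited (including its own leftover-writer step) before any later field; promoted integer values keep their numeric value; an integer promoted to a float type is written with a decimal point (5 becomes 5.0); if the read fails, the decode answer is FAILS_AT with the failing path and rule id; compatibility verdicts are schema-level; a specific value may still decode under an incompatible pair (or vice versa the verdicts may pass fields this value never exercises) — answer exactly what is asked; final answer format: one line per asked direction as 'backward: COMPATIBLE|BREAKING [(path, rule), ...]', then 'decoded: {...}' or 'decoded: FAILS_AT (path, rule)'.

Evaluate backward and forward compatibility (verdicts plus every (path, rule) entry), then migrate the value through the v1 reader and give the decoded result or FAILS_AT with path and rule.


backward: BREAKING [(archived, R1), (kind, R1), (phone, R2), (rating, R1), (tags, R1)]; forward: BREAKING [(archived, R2), (kind, R1), (phone, R1), (rating, R2)]; decoded: FAILS_AT (phone, R1)

arrows below run writer -> reader for Order
backward on Order — v2 reading data written by v1:
  kind: Kind -> Kind, writer optional; from kind
  archived: no writer match
  tags: map<string, float64> -> map<string, float64>, writer optional; from tags
  zip: int64 -> int64, writer required; from zip
  rating: no writer match
  writer field phone has no reader counterpart
  violation R1 at archived
  violation R1 at kind
  violation R2 at phone
  violation R1 at rating
  violation R1 at tags
  backward on Order therefore BREAKING (5)
forward on Order — v1 reading data written by v2:
  kind: Kind -> Kind, writer optional; from kind
  tags: map<string, float64> -> map<string, float64>, writer required; from tags
  zip: int64 -> int64, writer required; from zip
  phone: no writer match
  writer field archived has no reader counterpart
  writer field rating has no reader counterpart
  violation R2 at archived
  violation R1 at kind
  violation R1 at phone
  violation R2 at rating
  forward on Order therefore BREAKING (4)
decoding the Order value with the v1 reader:
  kind := "NEW"
  tags := {"src": 10.0, "k1": -2.5}
  zip := 1
  read fails at phone under R1 (no fill)
  => FAILS_AT (phone, R1)


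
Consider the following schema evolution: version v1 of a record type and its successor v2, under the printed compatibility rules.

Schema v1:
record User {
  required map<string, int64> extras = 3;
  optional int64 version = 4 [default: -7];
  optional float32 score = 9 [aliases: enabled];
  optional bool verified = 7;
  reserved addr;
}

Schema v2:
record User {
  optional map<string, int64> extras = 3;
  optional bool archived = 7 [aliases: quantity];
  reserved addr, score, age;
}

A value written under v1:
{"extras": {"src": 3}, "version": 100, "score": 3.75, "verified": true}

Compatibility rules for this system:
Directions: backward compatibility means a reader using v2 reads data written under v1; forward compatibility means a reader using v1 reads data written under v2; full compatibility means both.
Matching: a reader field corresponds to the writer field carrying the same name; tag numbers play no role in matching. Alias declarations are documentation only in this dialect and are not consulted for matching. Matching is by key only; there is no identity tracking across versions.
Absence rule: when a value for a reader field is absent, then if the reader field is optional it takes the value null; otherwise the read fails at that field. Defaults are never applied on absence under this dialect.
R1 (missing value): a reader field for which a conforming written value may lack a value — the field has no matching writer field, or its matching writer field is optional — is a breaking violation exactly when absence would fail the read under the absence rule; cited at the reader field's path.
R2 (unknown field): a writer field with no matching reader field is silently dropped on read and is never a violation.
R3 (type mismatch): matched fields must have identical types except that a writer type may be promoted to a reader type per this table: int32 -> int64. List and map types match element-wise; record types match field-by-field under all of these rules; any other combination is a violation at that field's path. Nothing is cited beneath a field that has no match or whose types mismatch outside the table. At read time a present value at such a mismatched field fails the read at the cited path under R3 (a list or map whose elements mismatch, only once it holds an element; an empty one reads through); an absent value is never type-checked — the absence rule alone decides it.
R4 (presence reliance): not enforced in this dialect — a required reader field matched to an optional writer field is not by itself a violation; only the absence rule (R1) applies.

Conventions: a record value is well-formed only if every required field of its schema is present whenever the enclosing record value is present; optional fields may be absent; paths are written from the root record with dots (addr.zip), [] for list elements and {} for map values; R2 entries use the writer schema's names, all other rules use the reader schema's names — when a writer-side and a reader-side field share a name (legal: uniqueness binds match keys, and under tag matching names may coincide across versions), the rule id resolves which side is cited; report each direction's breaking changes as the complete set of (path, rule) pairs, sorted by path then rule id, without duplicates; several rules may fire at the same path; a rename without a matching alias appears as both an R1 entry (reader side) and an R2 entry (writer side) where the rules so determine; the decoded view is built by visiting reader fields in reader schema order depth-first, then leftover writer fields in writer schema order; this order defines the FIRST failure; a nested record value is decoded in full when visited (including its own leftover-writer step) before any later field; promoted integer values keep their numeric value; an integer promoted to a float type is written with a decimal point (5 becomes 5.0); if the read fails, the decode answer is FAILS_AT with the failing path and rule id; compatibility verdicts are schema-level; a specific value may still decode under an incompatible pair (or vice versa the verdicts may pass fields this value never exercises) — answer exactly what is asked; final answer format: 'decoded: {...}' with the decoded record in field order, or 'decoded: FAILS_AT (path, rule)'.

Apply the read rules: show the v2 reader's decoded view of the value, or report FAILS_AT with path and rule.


arrows below run writer -> reader for User
decode (reader v2):
  extras := {"src": 3}
  archived := null (absent, optional -> null)
  writer version: unknown -> dropped
  writer score: unknown -> dropped
  writer verified: unknown -> dropped
  => decoded: {"extras": {"src": 3}, "archived": null}
checking off the User differences that do not matter here:
  field extras in record User: required changed to optional -> shifts the User verdicts, not this decode

decoded: {"extras": {"src": 3}, "archived": null}


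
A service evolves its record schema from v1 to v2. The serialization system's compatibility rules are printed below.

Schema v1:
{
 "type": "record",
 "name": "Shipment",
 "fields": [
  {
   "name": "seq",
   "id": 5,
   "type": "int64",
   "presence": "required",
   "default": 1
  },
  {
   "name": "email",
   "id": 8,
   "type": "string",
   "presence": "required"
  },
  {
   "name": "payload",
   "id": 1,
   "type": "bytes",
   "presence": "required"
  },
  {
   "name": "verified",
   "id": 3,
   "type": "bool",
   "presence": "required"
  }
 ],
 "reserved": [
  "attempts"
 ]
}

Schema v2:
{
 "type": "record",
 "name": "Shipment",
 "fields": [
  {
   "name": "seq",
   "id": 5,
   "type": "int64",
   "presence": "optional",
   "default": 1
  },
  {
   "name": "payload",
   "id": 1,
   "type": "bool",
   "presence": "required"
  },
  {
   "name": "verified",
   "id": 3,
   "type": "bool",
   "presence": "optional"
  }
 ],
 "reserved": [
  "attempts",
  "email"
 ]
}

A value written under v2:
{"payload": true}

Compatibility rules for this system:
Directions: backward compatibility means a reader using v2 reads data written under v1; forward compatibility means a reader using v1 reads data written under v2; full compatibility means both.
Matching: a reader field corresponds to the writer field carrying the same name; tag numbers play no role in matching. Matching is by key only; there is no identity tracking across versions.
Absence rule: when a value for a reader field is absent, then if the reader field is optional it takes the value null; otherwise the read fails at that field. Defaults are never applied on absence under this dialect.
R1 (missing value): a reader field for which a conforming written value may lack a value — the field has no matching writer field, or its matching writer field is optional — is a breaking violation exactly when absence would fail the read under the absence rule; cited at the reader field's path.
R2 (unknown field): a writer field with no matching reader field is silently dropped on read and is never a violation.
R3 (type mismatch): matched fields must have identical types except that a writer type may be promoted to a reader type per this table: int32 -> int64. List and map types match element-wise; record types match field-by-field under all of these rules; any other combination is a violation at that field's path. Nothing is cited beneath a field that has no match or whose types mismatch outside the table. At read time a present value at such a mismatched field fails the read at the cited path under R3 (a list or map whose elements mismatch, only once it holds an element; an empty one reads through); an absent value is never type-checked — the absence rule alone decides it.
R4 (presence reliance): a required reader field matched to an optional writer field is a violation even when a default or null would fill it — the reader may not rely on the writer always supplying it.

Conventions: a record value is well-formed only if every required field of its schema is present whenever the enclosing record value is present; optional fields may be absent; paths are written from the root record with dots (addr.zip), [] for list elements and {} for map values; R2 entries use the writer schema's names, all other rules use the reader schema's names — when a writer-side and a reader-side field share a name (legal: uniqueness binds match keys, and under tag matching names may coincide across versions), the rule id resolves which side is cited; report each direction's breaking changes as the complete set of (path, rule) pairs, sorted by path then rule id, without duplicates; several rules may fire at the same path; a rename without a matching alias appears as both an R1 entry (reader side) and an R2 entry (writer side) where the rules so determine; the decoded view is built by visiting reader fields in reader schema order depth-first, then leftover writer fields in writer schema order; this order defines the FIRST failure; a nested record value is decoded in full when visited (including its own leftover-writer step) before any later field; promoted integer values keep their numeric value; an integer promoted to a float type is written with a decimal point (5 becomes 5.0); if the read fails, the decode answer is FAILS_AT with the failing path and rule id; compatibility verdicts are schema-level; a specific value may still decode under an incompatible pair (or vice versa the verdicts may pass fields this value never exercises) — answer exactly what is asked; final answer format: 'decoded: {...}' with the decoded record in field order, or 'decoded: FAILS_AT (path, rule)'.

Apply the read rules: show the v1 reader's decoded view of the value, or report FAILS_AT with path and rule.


each type pair in Shipment: writer, then reader
decode walk for Shipment under reader schema v1:
  read fails at seq under R1 (no fill)
  => FAILS_AT (seq, R1)
the rest of the Shipment diff is inert for this question:
  removed field email from record Shipment (its key "email" joins the reserved list) -> schema-level compatibility only; this Shipment value's decode is unchanged
  field payload in record Shipment: type bytes changed to bool -> schema-level compatibility only; this Shipment value's decode is unchanged
  field verified in record Shipment: required changed to optional -> schema-level compatibility only; this Shipment value's decode is unchanged

decoded: FAILS_AT (seq, R1)


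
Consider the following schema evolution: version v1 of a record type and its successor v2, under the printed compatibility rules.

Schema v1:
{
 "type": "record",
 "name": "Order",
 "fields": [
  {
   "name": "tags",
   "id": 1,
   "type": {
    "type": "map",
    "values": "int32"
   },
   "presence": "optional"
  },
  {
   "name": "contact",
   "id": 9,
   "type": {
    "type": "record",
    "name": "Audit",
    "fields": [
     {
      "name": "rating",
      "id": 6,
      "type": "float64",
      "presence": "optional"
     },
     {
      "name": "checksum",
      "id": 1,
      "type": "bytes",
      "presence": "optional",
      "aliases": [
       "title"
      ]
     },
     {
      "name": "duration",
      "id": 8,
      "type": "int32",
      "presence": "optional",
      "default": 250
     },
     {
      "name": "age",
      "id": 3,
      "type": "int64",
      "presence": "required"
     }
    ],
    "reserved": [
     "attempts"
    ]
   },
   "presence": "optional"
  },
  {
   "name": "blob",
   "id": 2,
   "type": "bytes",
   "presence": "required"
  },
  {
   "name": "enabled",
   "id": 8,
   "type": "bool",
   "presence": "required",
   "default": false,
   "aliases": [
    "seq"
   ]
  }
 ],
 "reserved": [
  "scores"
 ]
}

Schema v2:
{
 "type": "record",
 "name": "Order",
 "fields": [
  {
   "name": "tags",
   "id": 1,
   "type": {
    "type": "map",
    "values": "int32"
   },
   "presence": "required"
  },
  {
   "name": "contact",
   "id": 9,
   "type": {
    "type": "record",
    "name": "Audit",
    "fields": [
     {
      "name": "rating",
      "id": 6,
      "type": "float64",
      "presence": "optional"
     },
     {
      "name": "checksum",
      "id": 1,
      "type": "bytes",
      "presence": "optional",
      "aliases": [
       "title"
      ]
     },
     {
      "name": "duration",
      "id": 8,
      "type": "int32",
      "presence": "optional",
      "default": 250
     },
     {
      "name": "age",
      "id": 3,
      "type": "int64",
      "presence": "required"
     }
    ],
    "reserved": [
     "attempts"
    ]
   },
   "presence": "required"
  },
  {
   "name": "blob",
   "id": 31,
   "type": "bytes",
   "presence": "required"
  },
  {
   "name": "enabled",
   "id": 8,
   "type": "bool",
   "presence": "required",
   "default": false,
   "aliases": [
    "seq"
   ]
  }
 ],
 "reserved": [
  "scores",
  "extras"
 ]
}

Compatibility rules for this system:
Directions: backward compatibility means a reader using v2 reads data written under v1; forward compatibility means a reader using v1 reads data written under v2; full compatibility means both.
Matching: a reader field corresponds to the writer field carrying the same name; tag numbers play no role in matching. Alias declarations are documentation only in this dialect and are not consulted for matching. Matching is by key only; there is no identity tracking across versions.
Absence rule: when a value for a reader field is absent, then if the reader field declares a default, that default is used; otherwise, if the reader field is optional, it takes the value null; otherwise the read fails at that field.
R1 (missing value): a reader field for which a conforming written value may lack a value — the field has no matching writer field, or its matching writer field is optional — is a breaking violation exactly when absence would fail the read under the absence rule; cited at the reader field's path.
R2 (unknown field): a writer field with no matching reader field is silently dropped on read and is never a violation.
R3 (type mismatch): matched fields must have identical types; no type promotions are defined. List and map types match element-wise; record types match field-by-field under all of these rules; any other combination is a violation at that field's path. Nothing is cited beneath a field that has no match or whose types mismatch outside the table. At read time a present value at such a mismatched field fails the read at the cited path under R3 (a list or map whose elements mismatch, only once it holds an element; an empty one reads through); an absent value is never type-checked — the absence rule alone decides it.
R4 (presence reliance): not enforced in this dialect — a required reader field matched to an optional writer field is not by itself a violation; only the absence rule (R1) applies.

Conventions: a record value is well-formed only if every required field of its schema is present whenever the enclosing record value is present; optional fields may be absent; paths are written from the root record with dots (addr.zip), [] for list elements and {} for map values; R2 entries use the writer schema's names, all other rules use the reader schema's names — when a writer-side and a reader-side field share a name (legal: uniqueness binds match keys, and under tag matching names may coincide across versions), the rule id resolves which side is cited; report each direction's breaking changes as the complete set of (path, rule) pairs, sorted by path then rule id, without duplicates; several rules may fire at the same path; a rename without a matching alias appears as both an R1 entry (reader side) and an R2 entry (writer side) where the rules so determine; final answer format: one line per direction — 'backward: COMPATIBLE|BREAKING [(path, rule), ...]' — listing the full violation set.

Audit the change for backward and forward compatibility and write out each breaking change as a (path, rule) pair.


the writer's type comes first in each Order pair
backward pass over Order, reader schema v2, writer schema v1:
  map<string, int32> -> map<string, int32>, writer optional: tags aligns to tags
  Audit -> Audit, writer optional: contact aligns to contact
  bytes -> bytes, writer required: blob aligns to blob
  bool -> bool, writer required: enabled aligns to enabled
  float64 -> float64, writer optional: contact.rating aligns to contact.rating
  bytes -> bytes, writer optional: contact.checksum aligns to contact.checksum
  int32 -> int32, writer optional: contact.duration aligns to contact.duration
  int64 -> int64, writer required: contact.age aligns to contact.age
  violation R1 at contact
  violation R1 at tags
  => backward: BREAKING (2)
forward pass over Order, reader schema v1, writer schema v2:
  map<string, int32> -> map<string, int32>, writer required: tags aligns to tags
  Audit -> Audit, writer required: contact aligns to contact
  bytes -> bytes, writer required: blob aligns to blob
  bool -> bool, writer required: enabled aligns to enabled
  float64 -> float64, writer optional: contact.rating aligns to contact.rating
  bytes -> bytes, writer optional: contact.checksum aligns to contact.checksum
  int32 -> int32, writer optional: contact.duration aligns to contact.duration
  int64 -> int64, writer required: contact.age aligns to contact.age
  nothing fires on Order: forward is COMPATIBLE

backward: BREAKING [(contact, R1), (tags, R1)]; forward: COMPATIBLE []


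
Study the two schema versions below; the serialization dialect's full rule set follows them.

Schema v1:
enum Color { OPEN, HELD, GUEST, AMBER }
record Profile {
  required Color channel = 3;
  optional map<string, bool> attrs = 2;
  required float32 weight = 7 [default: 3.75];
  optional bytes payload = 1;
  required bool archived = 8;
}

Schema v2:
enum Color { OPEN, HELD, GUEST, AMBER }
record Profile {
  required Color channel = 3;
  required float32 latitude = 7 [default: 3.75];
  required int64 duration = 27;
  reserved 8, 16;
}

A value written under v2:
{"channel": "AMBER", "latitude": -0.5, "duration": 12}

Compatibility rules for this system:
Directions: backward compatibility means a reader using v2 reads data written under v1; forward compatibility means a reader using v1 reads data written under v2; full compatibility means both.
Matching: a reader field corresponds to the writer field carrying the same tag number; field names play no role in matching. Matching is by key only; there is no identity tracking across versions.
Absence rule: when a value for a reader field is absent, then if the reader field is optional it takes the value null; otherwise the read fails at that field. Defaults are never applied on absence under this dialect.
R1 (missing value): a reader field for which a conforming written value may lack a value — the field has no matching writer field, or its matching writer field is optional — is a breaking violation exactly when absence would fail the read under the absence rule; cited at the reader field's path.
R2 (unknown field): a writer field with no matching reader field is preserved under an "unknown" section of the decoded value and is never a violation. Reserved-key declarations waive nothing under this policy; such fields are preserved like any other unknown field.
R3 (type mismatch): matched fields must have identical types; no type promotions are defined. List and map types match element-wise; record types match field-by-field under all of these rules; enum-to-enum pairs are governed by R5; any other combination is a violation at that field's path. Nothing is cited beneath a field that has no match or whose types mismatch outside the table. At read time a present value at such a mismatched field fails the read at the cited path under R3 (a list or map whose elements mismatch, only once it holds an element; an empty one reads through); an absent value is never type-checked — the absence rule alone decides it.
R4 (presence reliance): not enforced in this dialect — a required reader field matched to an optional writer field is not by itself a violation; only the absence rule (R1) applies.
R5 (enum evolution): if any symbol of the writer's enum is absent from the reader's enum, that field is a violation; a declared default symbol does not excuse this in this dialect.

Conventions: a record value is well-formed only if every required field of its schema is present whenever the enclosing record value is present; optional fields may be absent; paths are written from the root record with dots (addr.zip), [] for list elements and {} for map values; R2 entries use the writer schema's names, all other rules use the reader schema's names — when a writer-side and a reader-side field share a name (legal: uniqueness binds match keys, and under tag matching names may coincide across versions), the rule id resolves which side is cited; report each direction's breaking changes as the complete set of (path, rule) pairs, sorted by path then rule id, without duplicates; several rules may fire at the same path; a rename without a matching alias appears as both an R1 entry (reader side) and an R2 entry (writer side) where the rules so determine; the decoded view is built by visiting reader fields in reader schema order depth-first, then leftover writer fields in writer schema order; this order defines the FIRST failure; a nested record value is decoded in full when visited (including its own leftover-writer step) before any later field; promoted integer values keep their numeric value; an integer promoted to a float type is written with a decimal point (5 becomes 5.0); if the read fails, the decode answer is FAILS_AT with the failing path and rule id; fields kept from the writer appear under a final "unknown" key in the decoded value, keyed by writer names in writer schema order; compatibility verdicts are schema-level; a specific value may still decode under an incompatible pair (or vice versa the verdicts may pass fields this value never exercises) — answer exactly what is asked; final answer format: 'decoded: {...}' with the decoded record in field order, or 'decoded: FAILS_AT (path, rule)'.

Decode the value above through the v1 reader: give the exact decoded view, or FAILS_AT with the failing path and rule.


decoded: FAILS_AT (archived, R1)

each type pair in Profile: writer, then reader
decode (reader v1):
  channel := "AMBER"
  attrs := null (absent, optional -> null)
  weight := -0.5 (from writer latitude)
  payload := null (absent, optional -> null)
  read fails at archived under R1 (no fill)
  => FAILS_AT (archived, R1)
ruling out the remaining Profile differences:
  added field duration to record Profile: required int64, tag 27 (in v2 it sits last) -> changes Profile's schema-level verdicts only — the decode of this value is the same
  removed field attrs from record Profile -> triggers nothing under the printed rules; the Profile answer is the same either way
  removed field payload from record Profile -> triggers nothing under the printed rules; the Profile answer is the same either way
  renamed field weight to latitude in record Profile -> triggers nothing under the printed rules; the Profile answer is the same either way
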